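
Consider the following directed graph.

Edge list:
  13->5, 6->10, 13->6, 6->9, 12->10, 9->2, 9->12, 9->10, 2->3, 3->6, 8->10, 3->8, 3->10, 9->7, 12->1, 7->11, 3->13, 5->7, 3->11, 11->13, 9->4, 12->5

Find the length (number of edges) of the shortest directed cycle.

For each vertex v, BFS finds the shortest path from v back to v.
The shortest such closed walk is 3 → 6 → 9 → 2 → 3, length 4.

4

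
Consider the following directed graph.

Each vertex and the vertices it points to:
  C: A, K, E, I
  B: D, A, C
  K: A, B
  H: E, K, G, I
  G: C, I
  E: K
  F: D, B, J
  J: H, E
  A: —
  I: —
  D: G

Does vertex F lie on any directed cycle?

No

F lies on a cycle iff there is a path from F back to itself.
Exploring from F, it never reaches itself; equivalently, its strongly connected component is a singleton.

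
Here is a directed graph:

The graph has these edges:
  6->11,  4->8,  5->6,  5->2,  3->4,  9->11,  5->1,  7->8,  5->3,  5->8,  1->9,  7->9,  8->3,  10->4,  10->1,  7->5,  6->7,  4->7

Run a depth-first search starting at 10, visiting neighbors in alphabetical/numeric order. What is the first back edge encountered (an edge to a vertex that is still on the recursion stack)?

DFS from 10 (visiting neighbors in alphabetical/numeric order); mark gray on enter, black on exit:
10 gray
  1 gray
    9 gray
      11 gray
      11 black
    9 black
  1 black
  4 gray
    7 gray
      5 gray
        5→1: 1 black — skip
        2 gray
        2 black
        3 gray
          3→4: 4 is gray → back edge
First back edge: 3 → 4.

3->4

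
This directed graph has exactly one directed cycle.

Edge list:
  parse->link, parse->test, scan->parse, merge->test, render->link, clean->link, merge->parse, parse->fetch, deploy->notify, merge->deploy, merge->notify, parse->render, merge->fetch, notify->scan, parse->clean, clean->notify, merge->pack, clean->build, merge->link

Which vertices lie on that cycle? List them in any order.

DFS with gray/black marking from parse:
parse gray
  clean gray
    link gray
    link black
    build gray
    build black
    notify gray
      scan gray
        scan→parse: parse is gray → back edge
Back edge closes the cycle parse → clean → notify → scan → parse; its vertices are {scan, clean, parse, notify}.

scan, clean, parse, notify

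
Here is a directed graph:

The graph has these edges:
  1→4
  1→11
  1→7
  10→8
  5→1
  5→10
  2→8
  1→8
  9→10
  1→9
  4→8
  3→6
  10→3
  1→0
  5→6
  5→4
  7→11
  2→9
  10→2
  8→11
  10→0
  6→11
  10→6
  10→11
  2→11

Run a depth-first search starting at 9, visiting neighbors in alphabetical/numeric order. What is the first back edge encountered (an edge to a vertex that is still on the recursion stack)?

DFS from 9 (visiting neighbors in alphabetical/numeric order); mark gray on enter, black on exit:
9 gray
  10 gray
    0 gray
    0 black
    2 gray
      8 gray
        11 gray
        11 black
      8 black
      2→9: 9 is gray → back edge
First back edge: 2 → 9.

2→9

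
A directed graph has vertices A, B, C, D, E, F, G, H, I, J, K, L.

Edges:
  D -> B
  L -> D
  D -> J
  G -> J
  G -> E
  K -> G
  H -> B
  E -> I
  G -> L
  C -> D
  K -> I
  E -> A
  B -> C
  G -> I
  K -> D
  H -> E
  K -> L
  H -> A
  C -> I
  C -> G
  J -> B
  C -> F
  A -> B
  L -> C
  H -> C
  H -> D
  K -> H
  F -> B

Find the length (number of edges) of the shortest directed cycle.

For each vertex v, BFS finds the shortest path from v back to v.
The shortest such closed walk is G → L → C → G, length 3.

3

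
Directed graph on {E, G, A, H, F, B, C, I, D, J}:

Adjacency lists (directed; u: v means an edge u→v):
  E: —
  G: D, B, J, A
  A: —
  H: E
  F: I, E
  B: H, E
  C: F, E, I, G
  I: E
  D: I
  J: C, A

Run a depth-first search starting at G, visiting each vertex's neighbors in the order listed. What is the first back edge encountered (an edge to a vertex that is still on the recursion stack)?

DFS from G (visiting each vertex's neighbors in the order listed); mark gray on enter, black on exit:
G gray
  D gray
    I gray
      E gray
      E black
    I black
  D black
  B gray
    H gray
      H→E: E black — skip
    H black
    B→E: E black — skip
  B black
  J gray
    C gray
      F gray
        F→I: I black — skip
        F→E: E black — skip
      F black
      C→E: E black — skip
      C→I: I black — skip
      C→G: G is gray → back edge
First back edge: C → G.

C->G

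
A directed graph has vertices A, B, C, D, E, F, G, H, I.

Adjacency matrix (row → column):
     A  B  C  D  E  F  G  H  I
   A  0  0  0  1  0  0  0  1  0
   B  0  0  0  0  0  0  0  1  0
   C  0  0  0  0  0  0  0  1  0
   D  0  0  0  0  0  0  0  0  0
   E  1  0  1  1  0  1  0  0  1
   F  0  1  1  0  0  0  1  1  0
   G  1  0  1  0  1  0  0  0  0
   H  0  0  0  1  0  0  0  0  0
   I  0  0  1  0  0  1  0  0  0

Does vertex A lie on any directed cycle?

A lies on a cycle iff there is a path from A back to itself.
Exploring from A, it never reaches itself; equivalently, its strongly connected component is a singleton.

No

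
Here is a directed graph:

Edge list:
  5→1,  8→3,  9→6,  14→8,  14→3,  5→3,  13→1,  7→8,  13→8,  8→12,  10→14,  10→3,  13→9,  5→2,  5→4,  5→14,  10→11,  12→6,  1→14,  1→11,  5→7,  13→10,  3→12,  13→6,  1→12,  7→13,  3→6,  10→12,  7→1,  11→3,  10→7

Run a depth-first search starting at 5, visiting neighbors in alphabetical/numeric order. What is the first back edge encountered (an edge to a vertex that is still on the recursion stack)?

10->7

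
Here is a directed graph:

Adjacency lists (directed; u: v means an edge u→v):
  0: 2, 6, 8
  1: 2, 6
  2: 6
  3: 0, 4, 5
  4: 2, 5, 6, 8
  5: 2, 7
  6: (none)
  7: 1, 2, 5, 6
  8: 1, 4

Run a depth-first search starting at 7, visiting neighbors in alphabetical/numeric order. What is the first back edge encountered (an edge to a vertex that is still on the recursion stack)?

5→7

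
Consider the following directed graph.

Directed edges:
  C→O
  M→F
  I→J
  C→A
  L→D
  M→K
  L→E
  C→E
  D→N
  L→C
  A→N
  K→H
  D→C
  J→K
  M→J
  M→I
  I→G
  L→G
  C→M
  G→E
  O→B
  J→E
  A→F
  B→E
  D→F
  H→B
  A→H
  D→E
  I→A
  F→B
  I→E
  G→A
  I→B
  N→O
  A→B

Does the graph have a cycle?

DFS with white/gray/black marking, starting from I:
I gray
  E gray
  E black
  B gray
    B→E: E black — skip
  B black
  G gray
    A gray
      N gray
        O gray
          O→B: B black — skip
        O black
      N black
      H gray
        H→B: B black — skip
      H black
      F gray
        F→B: B black — skip
      F black
      A→B: B black — skip
    A black
    G→E: E black — skip
  G black
  I→A: A black — skip
  J gray
    J→E: E black — skip
    K gray
      K→H: H black — skip
    K black
  J black
I black
L gray
  L→E: E black — skip
  C gray
    C→E: E black — skip
    C→O: O black — skip
    C→A: A black — skip
    M gray
      M→K: K black — skip
      M→J: J black — skip
      M→I: I black — skip
      M→F: F black — skip
    M black
  C black
  L→G: G black — skip
  D gray
    D→C: C black — skip
    D→N: N black — skip
    D→F: F black — skip
    D→E: E black — skip
  D black
L black
Every edge goes to a white or black vertex — no back edge, so the graph is acyclic.

No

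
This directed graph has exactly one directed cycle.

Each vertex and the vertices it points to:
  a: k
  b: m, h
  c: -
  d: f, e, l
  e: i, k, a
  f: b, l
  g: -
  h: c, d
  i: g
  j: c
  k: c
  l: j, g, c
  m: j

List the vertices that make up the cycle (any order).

b, d, f, h

DFS with gray/black marking from d:
d gray
  f gray
    b gray
      m gray
        j gray
          c gray
          c black
        j black
      m black
      h gray
        h→c: c black — skip
        h→d: d is gray → back edge
Back edge closes the cycle d → f → b → h → d; its vertices are {b, d, f, h}.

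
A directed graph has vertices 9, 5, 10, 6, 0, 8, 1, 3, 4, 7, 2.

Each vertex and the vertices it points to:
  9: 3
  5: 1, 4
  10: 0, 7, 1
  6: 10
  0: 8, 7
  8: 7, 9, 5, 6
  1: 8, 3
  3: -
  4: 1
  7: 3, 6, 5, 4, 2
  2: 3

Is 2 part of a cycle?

2 lies on a cycle iff there is a path from 2 back to itself.
Exploring from 2, it never reaches itself; equivalently, its strongly connected component is a singleton.

No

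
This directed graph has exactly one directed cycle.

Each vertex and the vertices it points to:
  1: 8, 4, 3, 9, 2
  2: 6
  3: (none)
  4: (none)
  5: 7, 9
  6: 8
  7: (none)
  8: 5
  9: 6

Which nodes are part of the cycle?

5, 6, 8, 9

DFS with gray/black marking from 8:
8 gray
  5 gray
    7 gray
    7 black
    9 gray
      6 gray
        6→8: 8 is gray → back edge
Back edge closes the cycle 8 → 5 → 9 → 6 → 8; its vertices are {5, 6, 8, 9}.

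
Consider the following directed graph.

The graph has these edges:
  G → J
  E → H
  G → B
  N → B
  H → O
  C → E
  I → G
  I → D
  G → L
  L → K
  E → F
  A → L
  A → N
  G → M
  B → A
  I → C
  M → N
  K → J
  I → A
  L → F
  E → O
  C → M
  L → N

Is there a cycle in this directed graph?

DFS with white/gray/black marking, starting from J:
J gray
J black
A gray
  L gray
    N gray
      B gray
        B→A: A is gray → back edge
Back edge found, so a cycle exists: A → L → N → B → A.

Yes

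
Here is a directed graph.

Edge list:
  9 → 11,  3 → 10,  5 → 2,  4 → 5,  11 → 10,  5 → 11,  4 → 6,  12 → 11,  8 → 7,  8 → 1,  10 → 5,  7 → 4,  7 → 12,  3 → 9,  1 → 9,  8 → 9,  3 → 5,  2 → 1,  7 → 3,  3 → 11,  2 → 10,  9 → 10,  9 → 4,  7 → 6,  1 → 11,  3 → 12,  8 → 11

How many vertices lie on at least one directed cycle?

7

A vertex is on a directed cycle iff it belongs to a strongly connected component of size ≥ 2 (or has a self-loop).
The vertices on cycles are {1, 2, 4, 5, 9, 10, 11} — 7 in total.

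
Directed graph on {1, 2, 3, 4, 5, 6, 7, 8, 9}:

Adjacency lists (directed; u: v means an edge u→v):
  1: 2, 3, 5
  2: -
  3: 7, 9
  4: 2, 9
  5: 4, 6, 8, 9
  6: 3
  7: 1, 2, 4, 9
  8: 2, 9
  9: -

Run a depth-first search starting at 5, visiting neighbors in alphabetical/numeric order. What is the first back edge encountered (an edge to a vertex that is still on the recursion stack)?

1→3

DFS from 5 (visiting neighbors in alphabetical/numeric order); mark gray on enter, black on exit:
5 gray
  4 gray
    2 gray
    2 black
    9 gray
    9 black
  4 black
  6 gray
    3 gray
      7 gray
        1 gray
          1→2: 2 black — skip
          1→3: 3 is gray → back edge
First back edge: 1 → 3.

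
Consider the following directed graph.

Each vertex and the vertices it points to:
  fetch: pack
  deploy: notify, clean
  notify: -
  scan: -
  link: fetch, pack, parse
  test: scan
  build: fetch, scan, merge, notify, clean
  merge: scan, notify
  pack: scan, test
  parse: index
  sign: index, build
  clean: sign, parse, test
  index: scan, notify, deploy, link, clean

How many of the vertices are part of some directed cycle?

A vertex is on a directed cycle iff it belongs to a strongly connected component of size ≥ 2 (or has a self-loop).
The vertices on cycles are {link, sign, build, clean, index, parse, deploy} — 7 in total.

7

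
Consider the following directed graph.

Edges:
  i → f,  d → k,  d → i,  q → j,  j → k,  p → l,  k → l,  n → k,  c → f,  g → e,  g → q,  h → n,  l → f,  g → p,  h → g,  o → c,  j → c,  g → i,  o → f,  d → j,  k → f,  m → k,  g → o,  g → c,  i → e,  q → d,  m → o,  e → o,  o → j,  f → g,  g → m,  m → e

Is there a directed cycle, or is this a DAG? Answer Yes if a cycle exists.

Yes

DFS with white/gray/black marking, starting from d:
d gray
  j gray
    c gray
      f gray
        g gray
          p gray
            l gray
              l→f: f is gray → back edge
Back edge found, so a cycle exists: f → g → p → l → f.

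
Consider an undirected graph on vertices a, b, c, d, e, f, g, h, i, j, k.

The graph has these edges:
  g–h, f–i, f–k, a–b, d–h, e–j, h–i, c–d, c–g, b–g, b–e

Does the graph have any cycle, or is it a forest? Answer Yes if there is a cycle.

Yes

DFS, tracking each vertex's parent; an edge to a visited non-parent vertex closes a cycle.
Start from i:
visit i (parent –)
  visit h (parent i)
    visit d (parent h)
      visit c (parent d)
        c–d: parent, skip
        visit g (parent c)
          g–h: h visited and ≠ parent → cycle
Cycle: h – d – c – g – h.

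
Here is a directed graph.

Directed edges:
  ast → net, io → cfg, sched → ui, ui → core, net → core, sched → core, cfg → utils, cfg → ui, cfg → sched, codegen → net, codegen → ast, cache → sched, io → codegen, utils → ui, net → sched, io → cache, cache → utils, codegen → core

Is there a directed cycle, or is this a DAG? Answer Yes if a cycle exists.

No

DFS with white/gray/black marking, starting from core:
core gray
core black
sched gray
  sched→core: core black — skip
  ui gray
    ui→core: core black — skip
  ui black
sched black
net gray
  net→core: core black — skip
  net→sched: sched black — skip
net black
io gray
  codegen gray
    codegen→net: net black — skip
    ast gray
      ast→net: net black — skip
    ast black
    codegen→core: core black — skip
  codegen black
  cache gray
    cache→sched: sched black — skip
    utils gray
      utils→ui: ui black — skip
    utils black
  cache black
  cfg gray
    cfg→sched: sched black — skip
    cfg→utils: utils black — skip
    cfg→ui: ui black — skip
  cfg black
io black
Every edge goes to a white or black vertex — no back edge, so the graph is acyclic.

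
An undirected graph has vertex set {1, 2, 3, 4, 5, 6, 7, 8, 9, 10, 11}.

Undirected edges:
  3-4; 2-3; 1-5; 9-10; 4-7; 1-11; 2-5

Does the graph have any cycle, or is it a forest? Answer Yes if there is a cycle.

No

DFS, tracking each vertex's parent; an edge to a visited non-parent vertex closes a cycle.
Start from 2:
visit 2 (parent –)
  visit 5 (parent 2)
    5–2: parent, skip
    visit 1 (parent 5)
      1–5: parent, skip
      visit 11 (parent 1)
        11–1: parent, skip
  visit 3 (parent 2)
    3–2: parent, skip
    visit 4 (parent 3)
      4–3: parent, skip
      visit 7 (parent 4)
        7–4: parent, skip
visit 6 (parent –)
visit 8 (parent –)
visit 9 (parent –)
  visit 10 (parent 9)
    10–9: parent, skip
No non-parent visited neighbor found — the graph is a forest.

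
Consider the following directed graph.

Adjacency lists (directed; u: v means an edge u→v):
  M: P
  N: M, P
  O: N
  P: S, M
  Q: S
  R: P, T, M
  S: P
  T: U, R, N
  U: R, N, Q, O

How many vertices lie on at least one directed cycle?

A vertex is on a directed cycle iff it belongs to a strongly connected component of size ≥ 2 (or has a self-loop).
The vertices on cycles are {M, P, R, S, T, U} — 6 in total.

6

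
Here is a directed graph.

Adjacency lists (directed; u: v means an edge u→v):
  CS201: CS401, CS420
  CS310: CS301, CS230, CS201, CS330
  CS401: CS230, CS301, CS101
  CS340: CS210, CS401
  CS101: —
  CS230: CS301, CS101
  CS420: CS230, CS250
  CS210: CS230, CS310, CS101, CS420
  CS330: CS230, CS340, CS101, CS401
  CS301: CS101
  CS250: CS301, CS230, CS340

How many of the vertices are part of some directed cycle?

A vertex is on a directed cycle iff it belongs to a strongly connected component of size ≥ 2 (or has a self-loop).
The vertices on cycles are {CS201, CS210, CS250, CS310, CS330, CS340, CS420} — 7 in total.

7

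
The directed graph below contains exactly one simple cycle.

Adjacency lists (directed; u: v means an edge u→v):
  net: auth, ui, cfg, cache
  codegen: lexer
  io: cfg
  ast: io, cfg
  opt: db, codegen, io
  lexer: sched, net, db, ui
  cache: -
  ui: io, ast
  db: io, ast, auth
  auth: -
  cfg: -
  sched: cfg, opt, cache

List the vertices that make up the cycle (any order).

DFS with gray/black marking from opt:
opt gray
  db gray
    io gray
      cfg gray
      cfg black
    io black
    ast gray
      ast→io: io black — skip
      ast→cfg: cfg black — skip
    ast black
    auth gray
    auth black
  db black
  codegen gray
    lexer gray
      sched gray
        sched→cfg: cfg black — skip
        sched→opt: opt is gray → back edge
Back edge closes the cycle opt → codegen → lexer → sched → opt; its vertices are {opt, lexer, sched, codegen}.

opt, lexer, sched, codegen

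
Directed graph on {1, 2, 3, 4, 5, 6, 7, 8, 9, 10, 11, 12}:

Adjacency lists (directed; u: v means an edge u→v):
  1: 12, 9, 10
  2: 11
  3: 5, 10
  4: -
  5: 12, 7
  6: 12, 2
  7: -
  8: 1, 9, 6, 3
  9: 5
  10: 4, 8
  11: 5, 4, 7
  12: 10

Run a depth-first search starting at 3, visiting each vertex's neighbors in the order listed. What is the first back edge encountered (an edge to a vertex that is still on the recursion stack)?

DFS from 3 (visiting each vertex's neighbors in the order listed); mark gray on enter, black on exit:
3 gray
  5 gray
    12 gray
      10 gray
        4 gray
        4 black
        8 gray
          1 gray
            1→12: 12 is gray → back edge
First back edge: 1 → 12.

1→12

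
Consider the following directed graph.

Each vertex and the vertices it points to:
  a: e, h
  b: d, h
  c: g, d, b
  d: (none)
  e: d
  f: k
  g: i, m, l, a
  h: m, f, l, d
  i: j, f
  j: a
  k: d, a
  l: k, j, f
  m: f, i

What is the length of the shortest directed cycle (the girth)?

For each vertex v, BFS finds the shortest path from v back to v.
The shortest such closed walk is j → a → h → l → j, length 4.

4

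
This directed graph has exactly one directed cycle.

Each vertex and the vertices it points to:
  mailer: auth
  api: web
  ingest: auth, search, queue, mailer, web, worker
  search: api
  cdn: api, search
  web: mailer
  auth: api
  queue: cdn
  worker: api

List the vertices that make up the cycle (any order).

api, web, auth, mailer

DFS with gray/black marking from web:
web gray
  mailer gray
    auth gray
      api gray
        api→web: web is gray → back edge
Back edge closes the cycle web → mailer → auth → api → web; its vertices are {api, web, auth, mailer}.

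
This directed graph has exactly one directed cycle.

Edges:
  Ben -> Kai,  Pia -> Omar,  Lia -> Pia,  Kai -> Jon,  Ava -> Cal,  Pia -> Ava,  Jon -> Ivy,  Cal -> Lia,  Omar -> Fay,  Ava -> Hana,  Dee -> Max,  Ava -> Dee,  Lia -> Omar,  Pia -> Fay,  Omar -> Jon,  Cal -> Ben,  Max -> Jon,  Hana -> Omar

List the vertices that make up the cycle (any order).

Ava, Cal, Lia, Pia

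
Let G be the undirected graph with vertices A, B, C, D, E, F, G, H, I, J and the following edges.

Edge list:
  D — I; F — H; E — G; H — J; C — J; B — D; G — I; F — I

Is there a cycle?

No

DFS, tracking each vertex's parent; an edge to a visited non-parent vertex closes a cycle.
Start from F:
visit F (parent –)
  visit H (parent F)
    H–F: parent, skip
    visit J (parent H)
      visit C (parent J)
        C–J: parent, skip
      J–H: parent, skip
  visit I (parent F)
    visit G (parent I)
      G–I: parent, skip
      visit E (parent G)
        E–G: parent, skip
    I–F: parent, skip
    visit D (parent I)
      visit B (parent D)
        B–D: parent, skip
      D–I: parent, skip
visit A (parent –)
No non-parent visited neighbor found — the graph is a forest.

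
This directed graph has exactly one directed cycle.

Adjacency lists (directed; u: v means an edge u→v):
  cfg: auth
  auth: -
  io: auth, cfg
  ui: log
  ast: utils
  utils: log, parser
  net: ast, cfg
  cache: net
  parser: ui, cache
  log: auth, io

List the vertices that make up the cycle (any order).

DFS with gray/black marking from parser:
parser gray
  ui gray
    log gray
      auth gray
      auth black
      io gray
        io→auth: auth black — skip
        cfg gray
          cfg→auth: auth black — skip
        cfg black
      io black
    log black
  ui black
  cache gray
    net gray
      ast gray
        utils gray
          utils→log: log black — skip
          utils→parser: parser is gray → back edge
Back edge closes the cycle parser → cache → net → ast → utils → parser; its vertices are {ast, net, cache, utils, parser}.

ast, net, cache, utils, parser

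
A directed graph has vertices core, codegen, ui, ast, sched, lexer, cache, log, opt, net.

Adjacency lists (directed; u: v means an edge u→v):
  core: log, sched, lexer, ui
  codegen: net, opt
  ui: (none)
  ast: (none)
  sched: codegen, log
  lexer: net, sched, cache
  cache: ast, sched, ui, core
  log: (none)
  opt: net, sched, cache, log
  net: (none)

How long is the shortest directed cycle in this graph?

3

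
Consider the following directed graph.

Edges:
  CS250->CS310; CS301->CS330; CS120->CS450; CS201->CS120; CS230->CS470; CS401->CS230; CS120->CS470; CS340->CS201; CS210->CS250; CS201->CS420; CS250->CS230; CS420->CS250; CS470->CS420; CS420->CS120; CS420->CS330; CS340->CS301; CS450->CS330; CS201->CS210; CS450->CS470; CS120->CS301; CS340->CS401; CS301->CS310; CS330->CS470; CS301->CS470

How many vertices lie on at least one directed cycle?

8

A vertex is on a directed cycle iff it belongs to a strongly connected component of size ≥ 2 (or has a self-loop).
The vertices on cycles are {CS120, CS230, CS250, CS301, CS330, CS420, CS450, CS470} — 8 in total.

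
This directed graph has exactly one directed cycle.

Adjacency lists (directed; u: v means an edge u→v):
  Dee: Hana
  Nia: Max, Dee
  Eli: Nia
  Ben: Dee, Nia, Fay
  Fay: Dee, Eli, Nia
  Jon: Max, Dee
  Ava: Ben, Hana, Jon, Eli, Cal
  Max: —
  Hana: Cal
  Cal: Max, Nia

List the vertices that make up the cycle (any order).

Cal, Dee, Nia, Hana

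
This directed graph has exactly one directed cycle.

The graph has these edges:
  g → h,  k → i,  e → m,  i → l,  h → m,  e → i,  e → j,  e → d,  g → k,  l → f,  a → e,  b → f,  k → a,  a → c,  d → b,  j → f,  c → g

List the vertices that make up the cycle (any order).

a, c, g, k

DFS with gray/black marking from c:
c gray
  g gray
    h gray
      m gray
      m black
    h black
    k gray
      a gray
        a→c: c is gray → back edge
Back edge closes the cycle c → g → k → a → c; its vertices are {a, c, g, k}.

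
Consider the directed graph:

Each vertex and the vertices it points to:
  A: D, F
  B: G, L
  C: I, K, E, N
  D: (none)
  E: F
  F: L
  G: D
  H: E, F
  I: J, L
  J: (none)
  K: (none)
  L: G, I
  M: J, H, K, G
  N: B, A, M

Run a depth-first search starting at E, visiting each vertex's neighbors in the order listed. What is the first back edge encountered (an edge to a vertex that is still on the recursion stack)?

DFS from E (visiting each vertex's neighbors in the order listed); mark gray on enter, black on exit:
E gray
  F gray
    L gray
      G gray
        D gray
        D black
      G black
      I gray
        J gray
        J black
        I→L: L is gray → back edge
First back edge: I → L.

I→L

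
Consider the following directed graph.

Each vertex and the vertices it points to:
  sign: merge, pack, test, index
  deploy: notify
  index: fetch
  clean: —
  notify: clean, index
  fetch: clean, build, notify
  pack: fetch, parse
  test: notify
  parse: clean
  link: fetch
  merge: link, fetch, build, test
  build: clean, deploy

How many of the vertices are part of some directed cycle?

5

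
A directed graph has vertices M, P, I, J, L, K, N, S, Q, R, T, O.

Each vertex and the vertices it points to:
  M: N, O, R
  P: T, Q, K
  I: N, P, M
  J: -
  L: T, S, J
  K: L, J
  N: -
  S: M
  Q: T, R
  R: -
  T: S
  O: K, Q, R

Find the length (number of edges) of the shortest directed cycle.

For each vertex v, BFS finds the shortest path from v back to v.
The shortest such closed walk is M → O → K → L → S → M, length 5.

5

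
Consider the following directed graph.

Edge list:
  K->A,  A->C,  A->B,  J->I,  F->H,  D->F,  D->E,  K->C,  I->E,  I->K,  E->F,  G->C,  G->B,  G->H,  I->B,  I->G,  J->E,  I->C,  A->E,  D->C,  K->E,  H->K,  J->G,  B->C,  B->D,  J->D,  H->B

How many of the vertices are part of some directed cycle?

7

A vertex is on a directed cycle iff it belongs to a strongly connected component of size ≥ 2 (or has a self-loop).
The vertices on cycles are {A, B, D, E, F, H, K} — 7 in total.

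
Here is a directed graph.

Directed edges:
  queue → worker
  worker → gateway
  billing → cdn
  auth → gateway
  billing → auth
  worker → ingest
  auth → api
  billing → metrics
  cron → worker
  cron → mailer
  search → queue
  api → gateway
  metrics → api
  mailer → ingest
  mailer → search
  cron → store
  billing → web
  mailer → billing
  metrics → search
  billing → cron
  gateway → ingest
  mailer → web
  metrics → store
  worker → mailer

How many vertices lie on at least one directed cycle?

7

A vertex is on a directed cycle iff it belongs to a strongly connected component of size ≥ 2 (or has a self-loop).
The vertices on cycles are {cron, queue, mailer, search, worker, billing, metrics} — 7 in total.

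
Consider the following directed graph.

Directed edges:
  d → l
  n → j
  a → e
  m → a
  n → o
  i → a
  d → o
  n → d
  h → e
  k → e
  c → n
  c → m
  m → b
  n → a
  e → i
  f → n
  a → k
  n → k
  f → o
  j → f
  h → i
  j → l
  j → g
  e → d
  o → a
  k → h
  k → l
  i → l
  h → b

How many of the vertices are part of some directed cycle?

A vertex is on a directed cycle iff it belongs to a strongly connected component of size ≥ 2 (or has a self-loop).
The vertices on cycles are {a, d, e, f, h, i, j, k, n, o} — 10 in total.

10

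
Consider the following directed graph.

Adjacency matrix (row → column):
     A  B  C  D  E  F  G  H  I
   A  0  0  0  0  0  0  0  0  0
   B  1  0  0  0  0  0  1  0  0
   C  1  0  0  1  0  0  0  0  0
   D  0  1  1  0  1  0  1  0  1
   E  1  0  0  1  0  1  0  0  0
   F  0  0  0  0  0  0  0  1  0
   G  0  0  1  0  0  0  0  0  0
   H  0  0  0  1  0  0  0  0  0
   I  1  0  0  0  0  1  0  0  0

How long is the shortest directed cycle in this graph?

For each vertex v, BFS finds the shortest path from v back to v.
The shortest such closed walk is E → D → E, length 2.

2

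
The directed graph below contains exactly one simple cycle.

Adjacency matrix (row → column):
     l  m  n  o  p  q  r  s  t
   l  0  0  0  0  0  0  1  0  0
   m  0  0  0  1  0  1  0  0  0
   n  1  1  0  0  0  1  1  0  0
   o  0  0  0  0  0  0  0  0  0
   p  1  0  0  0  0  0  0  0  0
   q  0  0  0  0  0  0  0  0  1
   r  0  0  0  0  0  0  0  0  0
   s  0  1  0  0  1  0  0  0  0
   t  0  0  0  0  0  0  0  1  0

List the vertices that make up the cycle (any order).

DFS with gray/black marking from q:
q gray
  t gray
    s gray
      m gray
        m→q: q is gray → back edge
Back edge closes the cycle q → t → s → m → q; its vertices are {m, q, s, t}.

m, q, s, t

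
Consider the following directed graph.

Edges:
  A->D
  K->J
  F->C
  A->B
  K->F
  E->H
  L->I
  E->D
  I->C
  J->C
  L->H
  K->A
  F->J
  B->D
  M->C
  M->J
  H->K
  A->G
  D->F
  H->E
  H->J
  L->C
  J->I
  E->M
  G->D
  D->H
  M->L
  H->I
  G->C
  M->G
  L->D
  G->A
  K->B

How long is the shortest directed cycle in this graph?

2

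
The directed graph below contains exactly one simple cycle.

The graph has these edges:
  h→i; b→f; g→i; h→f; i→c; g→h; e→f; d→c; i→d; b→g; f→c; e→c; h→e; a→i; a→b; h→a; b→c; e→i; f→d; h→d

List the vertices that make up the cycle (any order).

a, b, g, h

DFS with gray/black marking from b:
b gray
  g gray
    i gray
      d gray
        c gray
        c black
      d black
      i→c: c black — skip
    i black
    h gray
      a gray
        a→i: i black — skip
        a→b: b is gray → back edge
Back edge closes the cycle b → g → h → a → b; its vertices are {a, b, g, h}.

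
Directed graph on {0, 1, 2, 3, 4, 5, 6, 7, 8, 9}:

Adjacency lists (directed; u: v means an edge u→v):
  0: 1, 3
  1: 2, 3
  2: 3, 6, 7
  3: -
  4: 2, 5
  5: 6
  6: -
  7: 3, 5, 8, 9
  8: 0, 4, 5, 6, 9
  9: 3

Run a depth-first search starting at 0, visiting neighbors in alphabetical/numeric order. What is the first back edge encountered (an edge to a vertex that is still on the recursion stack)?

DFS from 0 (visiting neighbors in alphabetical/numeric order); mark gray on enter, black on exit:
0 gray
  1 gray
    2 gray
      3 gray
      3 black
      6 gray
      6 black
      7 gray
        7→3: 3 black — skip
        5 gray
          5→6: 6 black — skip
        5 black
        8 gray
          8→0: 0 is gray → back edge
First back edge: 8 → 0.

8->0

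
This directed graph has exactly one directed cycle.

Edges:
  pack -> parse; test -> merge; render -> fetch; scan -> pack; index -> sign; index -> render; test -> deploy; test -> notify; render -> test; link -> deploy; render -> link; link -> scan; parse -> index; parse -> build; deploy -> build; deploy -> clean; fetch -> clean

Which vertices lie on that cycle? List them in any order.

link, pack, scan, index, parse, render

DFS with gray/black marking from index:
index gray
  sign gray
  sign black
  render gray
    fetch gray
      clean gray
      clean black
    fetch black
    link gray
      scan gray
        pack gray
          parse gray
            parse→index: index is gray → back edge
Back edge closes the cycle index → render → link → scan → pack → parse → index; its vertices are {link, pack, scan, index, parse, render}.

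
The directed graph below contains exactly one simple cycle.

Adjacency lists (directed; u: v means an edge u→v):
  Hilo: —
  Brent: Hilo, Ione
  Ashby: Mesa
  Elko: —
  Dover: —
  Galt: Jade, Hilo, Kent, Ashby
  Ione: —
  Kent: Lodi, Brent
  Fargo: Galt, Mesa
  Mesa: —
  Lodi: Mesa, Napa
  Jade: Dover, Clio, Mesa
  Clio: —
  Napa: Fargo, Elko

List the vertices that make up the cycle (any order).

DFS with gray/black marking from Galt:
Galt gray
  Jade gray
    Dover gray
    Dover black
    Clio gray
    Clio black
    Mesa gray
    Mesa black
  Jade black
  Hilo gray
  Hilo black
  Kent gray
    Lodi gray
      Lodi→Mesa: Mesa black — skip
      Napa gray
        Fargo gray
          Fargo→Galt: Galt is gray → back edge
Back edge closes the cycle Galt → Kent → Lodi → Napa → Fargo → Galt; its vertices are {Galt, Kent, Lodi, Napa, Fargo}.

Galt, Kent, Lodi, Napa, Fargo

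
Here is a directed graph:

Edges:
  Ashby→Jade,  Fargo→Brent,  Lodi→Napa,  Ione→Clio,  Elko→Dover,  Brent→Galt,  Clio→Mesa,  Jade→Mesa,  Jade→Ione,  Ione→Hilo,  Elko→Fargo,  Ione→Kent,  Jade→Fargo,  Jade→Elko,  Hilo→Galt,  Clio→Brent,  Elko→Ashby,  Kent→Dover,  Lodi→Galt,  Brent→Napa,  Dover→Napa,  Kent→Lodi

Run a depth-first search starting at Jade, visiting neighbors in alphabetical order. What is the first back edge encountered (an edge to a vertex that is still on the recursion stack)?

Ashby→Jade

DFS from Jade (visiting neighbors in alphabetical order); mark gray on enter, black on exit:
Jade gray
  Elko gray
    Ashby gray
      Ashby→Jade: Jade is gray → back edge
First back edge: Ashby → Jade.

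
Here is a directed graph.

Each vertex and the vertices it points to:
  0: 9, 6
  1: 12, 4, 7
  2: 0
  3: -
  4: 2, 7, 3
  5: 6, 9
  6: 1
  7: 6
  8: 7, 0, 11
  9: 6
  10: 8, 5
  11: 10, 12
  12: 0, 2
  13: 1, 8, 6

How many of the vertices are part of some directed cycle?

11

A vertex is on a directed cycle iff it belongs to a strongly connected component of size ≥ 2 (or has a self-loop).
The vertices on cycles are {0, 1, 2, 4, 6, 7, 8, 9, 10, 11, 12} — 11 in total.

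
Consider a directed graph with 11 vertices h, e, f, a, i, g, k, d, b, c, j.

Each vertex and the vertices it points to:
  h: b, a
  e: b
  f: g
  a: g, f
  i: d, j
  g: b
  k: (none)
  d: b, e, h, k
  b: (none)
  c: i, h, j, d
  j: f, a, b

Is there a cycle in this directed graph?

DFS with white/gray/black marking, starting from g:
g gray
  b gray
  b black
g black
h gray
  h→b: b black — skip
  a gray
    a→g: g black — skip
    f gray
      f→g: g black — skip
    f black
  a black
h black
e gray
  e→b: b black — skip
e black
i gray
  d gray
    d→b: b black — skip
    d→e: e black — skip
    d→h: h black — skip
    k gray
    k black
  d black
  j gray
    j→f: f black — skip
    j→a: a black — skip
    j→b: b black — skip
  j black
i black
c gray
  c→i: i black — skip
  c→h: h black — skip
  c→j: j black — skip
  c→d: d black — skip
c black
Every edge goes to a white or black vertex — no back edge, so the graph is acyclic.

No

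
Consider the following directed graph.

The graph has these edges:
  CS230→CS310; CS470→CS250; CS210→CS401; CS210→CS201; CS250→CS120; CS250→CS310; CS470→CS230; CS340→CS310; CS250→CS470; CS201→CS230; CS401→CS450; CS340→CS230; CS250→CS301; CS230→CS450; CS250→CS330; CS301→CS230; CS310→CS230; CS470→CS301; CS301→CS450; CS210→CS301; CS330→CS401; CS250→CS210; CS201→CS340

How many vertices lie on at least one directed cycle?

4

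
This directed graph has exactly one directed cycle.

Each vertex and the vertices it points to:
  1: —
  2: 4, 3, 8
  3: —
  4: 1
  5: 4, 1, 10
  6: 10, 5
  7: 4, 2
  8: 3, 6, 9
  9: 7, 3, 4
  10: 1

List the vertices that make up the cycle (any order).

2, 7, 8, 9

DFS with gray/black marking from 2:
2 gray
  4 gray
    1 gray
    1 black
  4 black
  3 gray
  3 black
  8 gray
    8→3: 3 black — skip
    6 gray
      10 gray
        10→1: 1 black — skip
      10 black
      5 gray
        5→4: 4 black — skip
        5→1: 1 black — skip
        5→10: 10 black — skip
      5 black
    6 black
    9 gray
      7 gray
        7→4: 4 black — skip
        7→2: 2 is gray → back edge
Back edge closes the cycle 2 → 8 → 9 → 7 → 2; its vertices are {2, 7, 8, 9}.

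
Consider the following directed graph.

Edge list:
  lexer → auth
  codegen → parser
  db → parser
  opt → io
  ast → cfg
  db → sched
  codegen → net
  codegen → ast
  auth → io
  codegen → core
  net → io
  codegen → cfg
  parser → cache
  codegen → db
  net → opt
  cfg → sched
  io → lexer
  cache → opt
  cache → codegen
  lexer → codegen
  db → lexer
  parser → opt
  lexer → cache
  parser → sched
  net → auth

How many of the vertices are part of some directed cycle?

A vertex is on a directed cycle iff it belongs to a strongly connected component of size ≥ 2 (or has a self-loop).
The vertices on cycles are {db, io, net, opt, auth, cache, lexer, parser, codegen} — 9 in total.

9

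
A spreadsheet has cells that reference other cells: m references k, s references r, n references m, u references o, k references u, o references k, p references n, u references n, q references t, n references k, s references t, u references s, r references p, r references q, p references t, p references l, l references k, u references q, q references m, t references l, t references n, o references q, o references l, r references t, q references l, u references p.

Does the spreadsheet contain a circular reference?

Yes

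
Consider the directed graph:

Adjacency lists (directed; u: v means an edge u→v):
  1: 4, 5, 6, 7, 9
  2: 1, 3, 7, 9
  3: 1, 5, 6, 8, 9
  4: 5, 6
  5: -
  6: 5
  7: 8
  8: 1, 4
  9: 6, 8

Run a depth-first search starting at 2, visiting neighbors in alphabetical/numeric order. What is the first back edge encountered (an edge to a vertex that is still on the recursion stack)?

8->1

DFS from 2 (visiting neighbors in alphabetical/numeric order); mark gray on enter, black on exit:
2 gray
  1 gray
    4 gray
      5 gray
      5 black
      6 gray
        6→5: 5 black — skip
      6 black
    4 black
    1→5: 5 black — skip
    1→6: 6 black — skip
    7 gray
      8 gray
        8→1: 1 is gray → back edge
First back edge: 8 → 1.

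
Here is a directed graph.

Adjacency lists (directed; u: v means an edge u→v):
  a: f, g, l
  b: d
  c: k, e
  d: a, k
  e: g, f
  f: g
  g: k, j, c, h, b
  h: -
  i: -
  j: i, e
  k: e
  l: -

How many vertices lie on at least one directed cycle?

9

A vertex is on a directed cycle iff it belongs to a strongly connected component of size ≥ 2 (or has a self-loop).
The vertices on cycles are {a, b, c, d, e, f, g, j, k} — 9 in total.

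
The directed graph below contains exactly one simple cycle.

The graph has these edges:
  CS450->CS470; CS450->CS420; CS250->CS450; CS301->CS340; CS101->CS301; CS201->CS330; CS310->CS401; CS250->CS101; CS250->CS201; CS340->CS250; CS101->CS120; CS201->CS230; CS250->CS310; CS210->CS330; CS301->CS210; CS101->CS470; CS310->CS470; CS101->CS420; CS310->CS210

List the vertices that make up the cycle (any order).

CS101, CS250, CS301, CS340

DFS with gray/black marking from CS250:
CS250 gray
  CS101 gray
    CS301 gray
      CS340 gray
        CS340→CS250: CS250 is gray → back edge
Back edge closes the cycle CS250 → CS101 → CS301 → CS340 → CS250; its vertices are {CS101, CS250, CS301, CS340}.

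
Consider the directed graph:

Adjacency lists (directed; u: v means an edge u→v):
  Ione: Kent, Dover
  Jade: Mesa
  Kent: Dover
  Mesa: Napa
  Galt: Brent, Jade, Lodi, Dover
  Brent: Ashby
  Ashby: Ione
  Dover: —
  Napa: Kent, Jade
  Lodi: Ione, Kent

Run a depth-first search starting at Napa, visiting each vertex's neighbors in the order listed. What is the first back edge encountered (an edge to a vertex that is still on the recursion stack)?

Mesa→Napa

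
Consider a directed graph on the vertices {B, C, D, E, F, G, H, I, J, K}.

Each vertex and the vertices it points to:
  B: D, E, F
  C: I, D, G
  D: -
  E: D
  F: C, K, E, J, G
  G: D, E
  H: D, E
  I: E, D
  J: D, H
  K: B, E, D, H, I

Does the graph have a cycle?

Yes

DFS with white/gray/black marking, starting from J:
J gray
  D gray
  D black
  H gray
    H→D: D black — skip
    E gray
      E→D: D black — skip
    E black
  H black
J black
B gray
  B→D: D black — skip
  B→E: E black — skip
  F gray
    C gray
      I gray
        I→E: E black — skip
        I→D: D black — skip
      I black
      C→D: D black — skip
      G gray
        G→D: D black — skip
        G→E: E black — skip
      G black
    C black
    K gray
      K→B: B is gray → back edge
Back edge found, so a cycle exists: B → F → K → B.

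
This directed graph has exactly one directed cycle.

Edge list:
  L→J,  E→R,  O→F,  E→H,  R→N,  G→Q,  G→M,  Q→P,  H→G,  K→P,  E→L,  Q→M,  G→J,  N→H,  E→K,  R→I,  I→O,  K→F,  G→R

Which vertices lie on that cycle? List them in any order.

DFS with gray/black marking from R:
R gray
  I gray
    O gray
      F gray
      F black
    O black
  I black
  N gray
    H gray
      G gray
        M gray
        M black
        Q gray
          Q→M: M black — skip
          P gray
          P black
        Q black
        J gray
        J black
        G→R: R is gray → back edge
Back edge closes the cycle R → N → H → G → R; its vertices are {G, H, N, R}.

G, H, N, R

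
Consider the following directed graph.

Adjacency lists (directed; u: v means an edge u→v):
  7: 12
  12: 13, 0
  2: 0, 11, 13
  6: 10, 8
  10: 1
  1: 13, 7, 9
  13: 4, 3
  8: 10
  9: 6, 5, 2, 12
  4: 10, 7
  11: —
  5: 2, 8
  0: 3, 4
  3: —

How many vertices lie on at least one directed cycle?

A vertex is on a directed cycle iff it belongs to a strongly connected component of size ≥ 2 (or has a self-loop).
The vertices on cycles are {0, 1, 2, 4, 5, 6, 7, 8, 9, 10, 12, 13} — 12 in total.

12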